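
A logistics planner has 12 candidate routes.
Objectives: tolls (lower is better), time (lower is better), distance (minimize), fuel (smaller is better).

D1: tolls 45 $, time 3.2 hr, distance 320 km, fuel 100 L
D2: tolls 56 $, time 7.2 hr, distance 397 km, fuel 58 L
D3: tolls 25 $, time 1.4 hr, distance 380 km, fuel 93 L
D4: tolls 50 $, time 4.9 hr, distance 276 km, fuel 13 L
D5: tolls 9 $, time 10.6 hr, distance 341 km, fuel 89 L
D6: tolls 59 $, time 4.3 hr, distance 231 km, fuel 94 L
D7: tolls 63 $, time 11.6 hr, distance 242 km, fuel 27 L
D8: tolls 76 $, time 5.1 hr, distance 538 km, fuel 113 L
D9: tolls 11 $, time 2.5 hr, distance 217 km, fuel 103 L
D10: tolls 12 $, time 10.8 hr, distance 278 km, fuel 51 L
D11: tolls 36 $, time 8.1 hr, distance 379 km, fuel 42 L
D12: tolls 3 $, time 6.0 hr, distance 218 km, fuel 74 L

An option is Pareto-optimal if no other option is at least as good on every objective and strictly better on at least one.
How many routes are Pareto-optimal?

D1: not dominated.
D2: dominated by D4 (tolls 50≤56, time 4.9≤7.2, distance 276≤397, fuel 13≤58).
D3: not dominated (best time).
D4: not dominated (best fuel).
D5: dominated by D12 (tolls 3≤9, time 6.0≤10.6, distance 218≤341, fuel 74≤89).
D6: not dominated.
D7: not dominated.
D8: dominated by D1 (tolls 45≤76, time 3.2≤5.1, distance 320≤538, fuel 100≤113).
D9: not dominated (best distance).
D10: not dominated.
D11: not dominated.
D12: not dominated (best tolls).
Pareto-optimal: D1, D3, D4, D6, D7, D9, D10, D11, D12 → 9.

9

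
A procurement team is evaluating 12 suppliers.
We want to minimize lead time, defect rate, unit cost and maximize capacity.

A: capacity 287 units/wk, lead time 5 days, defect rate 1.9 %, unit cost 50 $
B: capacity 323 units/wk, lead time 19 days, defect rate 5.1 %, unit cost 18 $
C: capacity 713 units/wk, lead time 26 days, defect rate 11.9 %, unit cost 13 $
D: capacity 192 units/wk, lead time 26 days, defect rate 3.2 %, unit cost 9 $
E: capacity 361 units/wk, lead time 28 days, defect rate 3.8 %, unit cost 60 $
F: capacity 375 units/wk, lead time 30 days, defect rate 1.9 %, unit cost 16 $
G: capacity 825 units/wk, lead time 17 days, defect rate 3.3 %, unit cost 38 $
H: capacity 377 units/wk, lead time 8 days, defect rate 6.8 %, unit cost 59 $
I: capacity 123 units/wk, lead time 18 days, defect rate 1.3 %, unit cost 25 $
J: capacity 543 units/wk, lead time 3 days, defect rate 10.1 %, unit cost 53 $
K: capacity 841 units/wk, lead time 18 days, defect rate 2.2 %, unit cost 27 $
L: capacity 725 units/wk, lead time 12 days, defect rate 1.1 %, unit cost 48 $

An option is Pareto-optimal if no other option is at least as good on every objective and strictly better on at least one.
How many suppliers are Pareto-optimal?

A: not dominated.
B: not dominated.
C: not dominated.
D: not dominated (best unit cost).
E: dominated by G (capacity 825≥361, lead time 17≤28, defect rate 3.3≤3.8, unit cost 38≤60).
F: not dominated.
G: not dominated.
H: not dominated.
I: not dominated.
J: not dominated (best lead time).
K: not dominated (best capacity).
L: not dominated (best defect rate).
Pareto-optimal: A, B, C, D, F, G, H, I, J, K, L → 11.

11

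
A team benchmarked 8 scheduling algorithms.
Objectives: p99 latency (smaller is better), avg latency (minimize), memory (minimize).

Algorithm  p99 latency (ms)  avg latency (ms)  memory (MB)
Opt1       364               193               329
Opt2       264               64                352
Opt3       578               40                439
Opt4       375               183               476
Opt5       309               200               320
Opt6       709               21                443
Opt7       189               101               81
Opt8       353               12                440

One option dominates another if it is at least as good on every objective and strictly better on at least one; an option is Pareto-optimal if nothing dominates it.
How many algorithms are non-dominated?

4

Opt1: dominated by Opt7 (p99 latency 189≤364, avg latency 101≤193, memory 81≤329).
Opt2: not dominated.
Opt3: not dominated.
Opt4: dominated by Opt2 (p99 latency 264≤375, avg latency 64≤183, memory 352≤476).
Opt5: dominated by Opt7 (p99 latency 189≤309, avg latency 101≤200, memory 81≤320).
Opt6: dominated by Opt8 (p99 latency 353≤709, avg latency 12≤21, memory 440≤443).
Opt7: not dominated (best p99 latency).
Opt8: not dominated (best avg latency).
Pareto-optimal: Opt2, Opt3, Opt7, Opt8 → 4.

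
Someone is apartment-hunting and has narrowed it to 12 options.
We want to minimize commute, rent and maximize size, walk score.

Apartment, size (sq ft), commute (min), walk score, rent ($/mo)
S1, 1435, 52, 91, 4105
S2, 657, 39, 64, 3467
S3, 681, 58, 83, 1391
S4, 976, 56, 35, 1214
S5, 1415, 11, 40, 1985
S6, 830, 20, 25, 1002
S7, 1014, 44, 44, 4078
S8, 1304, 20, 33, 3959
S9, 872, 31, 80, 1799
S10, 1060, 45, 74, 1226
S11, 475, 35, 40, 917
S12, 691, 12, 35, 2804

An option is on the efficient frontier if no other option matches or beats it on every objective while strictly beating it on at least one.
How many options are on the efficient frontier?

9

S1: not dominated (best size).
S2: dominated by S9 (size 872≥657, commute 31≤39, walk score 80≥64, rent 1799≤3467).
S3: not dominated.
S4: not dominated.
S5: not dominated (best commute).
S6: not dominated.
S7: not dominated.
S8: dominated by S5 (size 1415≥1304, commute 11≤20, walk score 40≥33, rent 1985≤3959).
S9: not dominated.
S10: not dominated.
S11: not dominated (best rent).
S12: dominated by S5 (size 1415≥691, commute 11≤12, walk score 40≥35, rent 1985≤2804).
Pareto-optimal: S1, S3, S4, S5, S6, S7, S9, S10, S11 → 9.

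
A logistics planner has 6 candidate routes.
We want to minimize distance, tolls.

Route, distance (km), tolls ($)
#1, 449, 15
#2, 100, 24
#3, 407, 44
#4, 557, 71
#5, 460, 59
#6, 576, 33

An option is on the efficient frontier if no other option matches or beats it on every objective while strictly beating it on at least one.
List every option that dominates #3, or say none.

#2

#2: distance 100≤407, tolls 24≤44 — dominates #3.
Others (#1, #4, #5, #6) are each worse than #3 on at least one objective.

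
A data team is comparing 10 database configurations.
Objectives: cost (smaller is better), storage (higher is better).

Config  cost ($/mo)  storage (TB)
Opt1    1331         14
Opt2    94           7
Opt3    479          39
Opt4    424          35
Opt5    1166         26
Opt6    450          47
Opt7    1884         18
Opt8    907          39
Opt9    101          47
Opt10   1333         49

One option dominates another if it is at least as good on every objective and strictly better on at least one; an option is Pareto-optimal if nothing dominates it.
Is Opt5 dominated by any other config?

Yes

Opt3 vs Opt5: cost 479≤1166, storage 39≥26 — Opt3 is at least as good on every objective and strictly better on at least one, so Opt3 dominates Opt5.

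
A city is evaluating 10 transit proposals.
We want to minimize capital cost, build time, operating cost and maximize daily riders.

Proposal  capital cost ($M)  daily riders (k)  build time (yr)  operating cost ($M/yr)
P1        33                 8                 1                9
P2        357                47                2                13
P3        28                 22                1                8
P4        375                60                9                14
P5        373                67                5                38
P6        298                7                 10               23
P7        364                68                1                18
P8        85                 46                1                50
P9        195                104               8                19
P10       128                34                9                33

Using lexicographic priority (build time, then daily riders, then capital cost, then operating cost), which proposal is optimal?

P7

First minimize build time: best is 1, kept {P1, P3, P7, P8}.
Then maximize daily riders: best is 68, kept {P7}.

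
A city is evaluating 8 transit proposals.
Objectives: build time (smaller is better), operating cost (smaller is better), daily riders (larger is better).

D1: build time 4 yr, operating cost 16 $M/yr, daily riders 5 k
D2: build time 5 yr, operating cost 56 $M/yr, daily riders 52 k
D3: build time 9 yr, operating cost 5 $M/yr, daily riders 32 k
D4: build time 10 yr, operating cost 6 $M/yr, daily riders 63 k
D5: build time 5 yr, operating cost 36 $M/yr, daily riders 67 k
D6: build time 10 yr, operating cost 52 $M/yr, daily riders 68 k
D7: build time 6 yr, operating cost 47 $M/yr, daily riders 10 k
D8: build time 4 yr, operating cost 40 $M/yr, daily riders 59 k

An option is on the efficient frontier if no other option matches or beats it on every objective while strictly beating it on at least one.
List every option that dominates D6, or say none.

none

D1: worse on daily riders (5 vs 68).
D2: worse on operating cost (56 vs 52).
D3: worse on daily riders (32 vs 68).
D4: worse on daily riders (63 vs 68).
D5: worse on daily riders (67 vs 68).
D7: worse on daily riders (10 vs 68).
D8: worse on daily riders (59 vs 68).
No option dominates D6.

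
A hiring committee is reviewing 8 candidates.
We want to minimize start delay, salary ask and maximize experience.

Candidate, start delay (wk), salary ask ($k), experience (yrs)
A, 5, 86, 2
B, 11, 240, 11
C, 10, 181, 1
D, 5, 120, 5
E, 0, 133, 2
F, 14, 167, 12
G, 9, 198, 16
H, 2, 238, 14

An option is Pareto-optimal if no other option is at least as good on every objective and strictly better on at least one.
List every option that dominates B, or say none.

G: start delay 9≤11, salary ask 198≤240, experience 16≥11 — dominates B.
H: start delay 2≤11, salary ask 238≤240, experience 14≥11 — dominates B.
Others (A, C, D, E, F) are each worse than B on at least one objective.

G, H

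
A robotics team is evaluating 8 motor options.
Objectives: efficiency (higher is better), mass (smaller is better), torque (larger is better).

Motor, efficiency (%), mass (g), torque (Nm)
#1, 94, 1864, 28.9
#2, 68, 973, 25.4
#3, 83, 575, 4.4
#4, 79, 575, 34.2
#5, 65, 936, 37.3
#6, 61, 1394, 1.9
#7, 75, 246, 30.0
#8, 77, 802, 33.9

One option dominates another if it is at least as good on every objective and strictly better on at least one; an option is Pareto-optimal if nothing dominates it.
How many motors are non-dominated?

5

#1: not dominated (best efficiency).
#2: dominated by #4 (efficiency 79≥68, mass 575≤973, torque 34.2≥25.4).
#3: not dominated.
#4: not dominated.
#5: not dominated (best torque).
#6: dominated by #2 (efficiency 68≥61, mass 973≤1394, torque 25.4≥1.9).
#7: not dominated (best mass).
#8: dominated by #4 (efficiency 79≥77, mass 575≤802, torque 34.2≥33.9).
Pareto-optimal: #1, #3, #4, #5, #7 → 5.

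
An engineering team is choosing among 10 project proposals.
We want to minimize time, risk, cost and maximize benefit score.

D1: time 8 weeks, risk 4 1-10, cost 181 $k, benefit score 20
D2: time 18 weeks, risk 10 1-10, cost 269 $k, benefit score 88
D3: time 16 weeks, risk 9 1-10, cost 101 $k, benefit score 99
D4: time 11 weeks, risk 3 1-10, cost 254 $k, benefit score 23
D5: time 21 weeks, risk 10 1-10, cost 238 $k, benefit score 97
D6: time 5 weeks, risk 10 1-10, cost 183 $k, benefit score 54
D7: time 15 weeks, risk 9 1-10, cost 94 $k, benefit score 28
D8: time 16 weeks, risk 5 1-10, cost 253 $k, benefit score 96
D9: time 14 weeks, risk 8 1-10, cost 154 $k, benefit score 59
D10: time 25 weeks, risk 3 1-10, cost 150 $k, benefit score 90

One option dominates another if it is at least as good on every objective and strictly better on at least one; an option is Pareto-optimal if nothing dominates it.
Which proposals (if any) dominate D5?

D3

D3: time 16≤21, risk 9≤10, cost 101≤238, benefit score 99≥97 — dominates D5.
Others (D1, D2, D4, D6, D7, D8, D9, D10) are each worse than D5 on at least one objective.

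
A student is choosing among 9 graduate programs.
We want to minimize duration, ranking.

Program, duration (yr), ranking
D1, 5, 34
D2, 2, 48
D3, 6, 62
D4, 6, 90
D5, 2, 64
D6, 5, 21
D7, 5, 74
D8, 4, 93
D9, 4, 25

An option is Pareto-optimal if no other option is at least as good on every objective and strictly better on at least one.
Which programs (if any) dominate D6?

D1: worse on ranking (34 vs 21).
D2: worse on ranking (48 vs 21).
D3: worse on duration (6 vs 5).
D4: worse on duration (6 vs 5).
D5: worse on ranking (64 vs 21).
D7: worse on ranking (74 vs 21).
D8: worse on ranking (93 vs 21).
D9: worse on ranking (25 vs 21).
No option dominates D6.

none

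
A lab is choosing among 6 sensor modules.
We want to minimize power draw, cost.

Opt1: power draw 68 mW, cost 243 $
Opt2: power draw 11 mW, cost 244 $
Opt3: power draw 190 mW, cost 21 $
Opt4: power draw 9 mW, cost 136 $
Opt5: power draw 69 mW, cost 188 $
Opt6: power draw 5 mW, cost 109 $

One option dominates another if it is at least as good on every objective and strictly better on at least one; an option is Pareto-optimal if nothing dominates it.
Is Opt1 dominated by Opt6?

Opt6 vs Opt1: power draw 5≤68, cost 109≤243 — Opt6 is at least as good on every objective with at least one strict improvement.

Yes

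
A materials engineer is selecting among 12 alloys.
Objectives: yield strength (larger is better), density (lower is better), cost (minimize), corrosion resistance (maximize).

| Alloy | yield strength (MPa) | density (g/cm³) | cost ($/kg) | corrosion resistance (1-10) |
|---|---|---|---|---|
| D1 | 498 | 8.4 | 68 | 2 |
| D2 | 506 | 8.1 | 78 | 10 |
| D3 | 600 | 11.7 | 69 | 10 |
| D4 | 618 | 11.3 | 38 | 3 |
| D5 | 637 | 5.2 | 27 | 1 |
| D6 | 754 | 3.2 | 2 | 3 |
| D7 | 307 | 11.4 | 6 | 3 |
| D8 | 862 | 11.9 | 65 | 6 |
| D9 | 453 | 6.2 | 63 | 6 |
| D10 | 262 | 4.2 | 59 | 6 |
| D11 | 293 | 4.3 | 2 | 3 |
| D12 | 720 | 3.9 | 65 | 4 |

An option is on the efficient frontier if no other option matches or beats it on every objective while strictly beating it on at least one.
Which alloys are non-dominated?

D2, D3, D6, D8, D9, D10, D12

D1: dominated by D6 (yield strength 754≥498, density 3.2≤8.4, cost 2≤68, corrosion resistance 3≥2).
D2: not dominated.
D3: not dominated.
D4: dominated by D6 (yield strength 754≥618, density 3.2≤11.3, cost 2≤38, corrosion resistance 3≥3).
D5: dominated by D6 (yield strength 754≥637, density 3.2≤5.2, cost 2≤27, corrosion resistance 3≥1).
D6: not dominated (best density).
D7: dominated by D6 (yield strength 754≥307, density 3.2≤11.4, cost 2≤6, corrosion resistance 3≥3).
D8: not dominated (best yield strength).
D9: not dominated.
D10: not dominated.
D11: dominated by D6 (yield strength 754≥293, density 3.2≤4.3, cost 2≤2, corrosion resistance 3≥3).
D12: not dominated.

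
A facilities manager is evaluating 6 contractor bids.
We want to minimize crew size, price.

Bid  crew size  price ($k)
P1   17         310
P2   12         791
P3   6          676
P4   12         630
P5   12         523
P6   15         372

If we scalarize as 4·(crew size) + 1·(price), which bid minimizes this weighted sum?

P1

P1: 4·17 + 1·310 = 378
P2: 4·12 + 1·791 = 839
P3: 4·6 + 1·676 = 700
P4: 4·12 + 1·630 = 678
P5: 4·12 + 1·523 = 571
P6: 4·15 + 1·372 = 432
Lowest: P1 at 378.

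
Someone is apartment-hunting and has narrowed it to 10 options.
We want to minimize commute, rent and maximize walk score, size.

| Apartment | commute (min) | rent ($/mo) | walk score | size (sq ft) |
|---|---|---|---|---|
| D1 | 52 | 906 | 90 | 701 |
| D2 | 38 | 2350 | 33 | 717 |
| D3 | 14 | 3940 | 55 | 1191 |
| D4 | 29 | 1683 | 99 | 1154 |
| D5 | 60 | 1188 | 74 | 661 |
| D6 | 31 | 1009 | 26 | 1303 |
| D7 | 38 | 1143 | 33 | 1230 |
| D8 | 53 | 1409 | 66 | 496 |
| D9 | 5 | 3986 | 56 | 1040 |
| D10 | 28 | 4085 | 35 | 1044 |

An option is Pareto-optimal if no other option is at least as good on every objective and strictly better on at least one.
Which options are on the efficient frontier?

D1, D3, D4, D6, D7, D9

D1: not dominated (best rent).
D2: dominated by D4 (commute 29≤38, rent 1683≤2350, walk score 99≥33, size 1154≥717).
D3: not dominated.
D4: not dominated (best walk score).
D5: dominated by D1 (commute 52≤60, rent 906≤1188, walk score 90≥74, size 701≥661).
D6: not dominated (best size).
D7: not dominated.
D8: dominated by D1 (commute 52≤53, rent 906≤1409, walk score 90≥66, size 701≥496).
D9: not dominated (best commute).
D10: dominated by D3 (commute 14≤28, rent 3940≤4085, walk score 55≥35, size 1191≥1044).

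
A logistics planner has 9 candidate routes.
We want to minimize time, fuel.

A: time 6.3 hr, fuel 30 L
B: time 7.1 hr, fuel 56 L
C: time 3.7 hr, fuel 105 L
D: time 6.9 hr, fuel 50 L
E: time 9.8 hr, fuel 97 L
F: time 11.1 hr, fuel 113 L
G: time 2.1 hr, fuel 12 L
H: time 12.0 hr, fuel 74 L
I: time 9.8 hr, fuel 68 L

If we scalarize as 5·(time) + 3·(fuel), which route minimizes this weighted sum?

A: 5·6.3 + 3·30 = 121.5
B: 5·7.1 + 3·56 = 203.5
C: 5·3.7 + 3·105 = 333.5
D: 5·6.9 + 3·50 = 184.5
E: 5·9.8 + 3·97 = 340.0
F: 5·11.1 + 3·113 = 394.5
G: 5·2.1 + 3·12 = 46.5
H: 5·12.0 + 3·74 = 282.0
I: 5·9.8 + 3·68 = 253.0
Lowest: G at 46.5.

G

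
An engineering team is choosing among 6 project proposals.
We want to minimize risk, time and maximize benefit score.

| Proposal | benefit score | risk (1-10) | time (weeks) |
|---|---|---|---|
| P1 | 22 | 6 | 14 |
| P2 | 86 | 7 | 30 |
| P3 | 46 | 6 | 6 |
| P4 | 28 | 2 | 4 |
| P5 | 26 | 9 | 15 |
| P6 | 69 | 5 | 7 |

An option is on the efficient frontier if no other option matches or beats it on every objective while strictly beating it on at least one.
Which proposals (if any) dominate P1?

P3, P4, P6

P3: benefit score 46≥22, risk 6≤6, time 6≤14 — dominates P1.
P4: benefit score 28≥22, risk 2≤6, time 4≤14 — dominates P1.
P6: benefit score 69≥22, risk 5≤6, time 7≤14 — dominates P1.
Others (P2, P5) are each worse than P1 on at least one objective.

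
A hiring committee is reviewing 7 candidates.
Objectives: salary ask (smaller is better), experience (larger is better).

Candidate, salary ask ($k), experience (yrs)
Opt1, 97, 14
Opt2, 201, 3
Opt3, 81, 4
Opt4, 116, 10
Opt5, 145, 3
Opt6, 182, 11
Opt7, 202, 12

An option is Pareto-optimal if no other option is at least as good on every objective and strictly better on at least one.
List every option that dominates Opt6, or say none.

Opt1

Opt1: salary ask 97≤182, experience 14≥11 — dominates Opt6.
Others (Opt2, Opt3, Opt4, Opt5, Opt7) are each worse than Opt6 on at least one objective.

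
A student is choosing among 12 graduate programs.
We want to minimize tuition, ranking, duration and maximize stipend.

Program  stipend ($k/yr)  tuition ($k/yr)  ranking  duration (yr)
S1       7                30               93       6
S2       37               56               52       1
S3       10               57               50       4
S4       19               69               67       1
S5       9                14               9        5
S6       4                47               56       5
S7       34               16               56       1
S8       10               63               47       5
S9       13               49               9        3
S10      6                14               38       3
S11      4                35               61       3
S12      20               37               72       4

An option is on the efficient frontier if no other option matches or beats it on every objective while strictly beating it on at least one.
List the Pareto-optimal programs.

S2, S5, S7, S9, S10

S1: dominated by S5 (stipend 9≥7, tuition 14≤30, ranking 9≤93, duration 5≤6).
S2: not dominated (best stipend).
S3: dominated by S9 (stipend 13≥10, tuition 49≤57, ranking 9≤50, duration 3≤4).
S4: dominated by S2 (stipend 37≥19, tuition 56≤69, ranking 52≤67, duration 1≤1).
S5: not dominated.
S6: dominated by S5 (stipend 9≥4, tuition 14≤47, ranking 9≤56, duration 5≤5).
S7: not dominated.
S8: dominated by S9 (stipend 13≥10, tuition 49≤63, ranking 9≤47, duration 3≤5).
S9: not dominated.
S10: not dominated.
S11: dominated by S7 (stipend 34≥4, tuition 16≤35, ranking 56≤61, duration 1≤3).
S12: dominated by S7 (stipend 34≥20, tuition 16≤37, ranking 56≤72, duration 1≤4).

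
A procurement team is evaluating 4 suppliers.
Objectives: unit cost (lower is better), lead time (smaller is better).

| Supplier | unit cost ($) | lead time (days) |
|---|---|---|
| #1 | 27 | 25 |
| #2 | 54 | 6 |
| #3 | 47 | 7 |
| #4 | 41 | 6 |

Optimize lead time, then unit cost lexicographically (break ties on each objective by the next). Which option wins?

First minimize lead time: best is 6, kept {#2, #4}.
Then minimize unit cost: best is 41, kept {#4}.

#4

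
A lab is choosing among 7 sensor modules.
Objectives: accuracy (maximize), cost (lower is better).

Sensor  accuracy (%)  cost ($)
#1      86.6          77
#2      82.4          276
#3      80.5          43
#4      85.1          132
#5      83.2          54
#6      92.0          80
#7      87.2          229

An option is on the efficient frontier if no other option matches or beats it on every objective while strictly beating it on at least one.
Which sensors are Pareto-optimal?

#1: not dominated.
#2: dominated by #1 (accuracy 86.6≥82.4, cost 77≤276).
#3: not dominated (best cost).
#4: dominated by #1 (accuracy 86.6≥85.1, cost 77≤132).
#5: not dominated.
#6: not dominated (best accuracy).
#7: dominated by #6 (accuracy 92.0≥87.2, cost 80≤229).

#1, #3, #5, #6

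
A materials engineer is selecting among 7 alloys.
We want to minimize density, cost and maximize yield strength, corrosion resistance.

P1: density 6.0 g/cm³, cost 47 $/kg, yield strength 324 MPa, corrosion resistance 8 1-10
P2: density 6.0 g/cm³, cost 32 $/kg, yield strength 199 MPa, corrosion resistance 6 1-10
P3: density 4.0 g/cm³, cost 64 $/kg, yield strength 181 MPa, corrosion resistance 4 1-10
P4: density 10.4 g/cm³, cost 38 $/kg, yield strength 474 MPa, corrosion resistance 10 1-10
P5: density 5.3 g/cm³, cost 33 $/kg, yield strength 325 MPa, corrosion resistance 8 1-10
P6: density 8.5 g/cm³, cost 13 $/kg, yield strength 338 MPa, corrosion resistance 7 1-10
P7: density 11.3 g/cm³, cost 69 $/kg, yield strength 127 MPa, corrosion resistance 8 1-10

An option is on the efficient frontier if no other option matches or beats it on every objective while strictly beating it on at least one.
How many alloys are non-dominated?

5

P1: dominated by P5 (density 5.3≤6.0, cost 33≤47, yield strength 325≥324, corrosion resistance 8≥8).
P2: not dominated.
P3: not dominated (best density).
P4: not dominated (best yield strength).
P5: not dominated.
P6: not dominated (best cost).
P7: dominated by P1 (density 6.0≤11.3, cost 47≤69, yield strength 324≥127, corrosion resistance 8≥8).
Pareto-optimal: P2, P3, P4, P5, P6 → 5.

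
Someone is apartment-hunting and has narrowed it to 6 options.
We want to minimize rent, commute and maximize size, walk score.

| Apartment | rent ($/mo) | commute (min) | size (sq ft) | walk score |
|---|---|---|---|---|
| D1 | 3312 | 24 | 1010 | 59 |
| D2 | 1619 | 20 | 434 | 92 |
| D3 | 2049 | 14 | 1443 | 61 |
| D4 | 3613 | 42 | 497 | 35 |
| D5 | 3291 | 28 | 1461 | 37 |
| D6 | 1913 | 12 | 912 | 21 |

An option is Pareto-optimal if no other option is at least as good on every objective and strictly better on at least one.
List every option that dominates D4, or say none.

D1: rent 3312≤3613, commute 24≤42, size 1010≥497, walk score 59≥35 — dominates D4.
D3: rent 2049≤3613, commute 14≤42, size 1443≥497, walk score 61≥35 — dominates D4.
D5: rent 3291≤3613, commute 28≤42, size 1461≥497, walk score 37≥35 — dominates D4.
Others (D2, D6) are each worse than D4 on at least one objective.

D1, D3, D5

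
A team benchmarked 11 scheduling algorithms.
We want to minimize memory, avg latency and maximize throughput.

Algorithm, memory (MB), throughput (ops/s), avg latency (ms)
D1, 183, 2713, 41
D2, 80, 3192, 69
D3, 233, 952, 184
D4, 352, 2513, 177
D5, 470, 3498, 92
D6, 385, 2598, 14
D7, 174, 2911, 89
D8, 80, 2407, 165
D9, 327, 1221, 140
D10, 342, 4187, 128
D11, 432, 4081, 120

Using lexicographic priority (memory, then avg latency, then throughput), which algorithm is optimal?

D2

First minimize memory: best is 80, kept {D2, D8}.
Then minimize avg latency: best is 69, kept {D2}.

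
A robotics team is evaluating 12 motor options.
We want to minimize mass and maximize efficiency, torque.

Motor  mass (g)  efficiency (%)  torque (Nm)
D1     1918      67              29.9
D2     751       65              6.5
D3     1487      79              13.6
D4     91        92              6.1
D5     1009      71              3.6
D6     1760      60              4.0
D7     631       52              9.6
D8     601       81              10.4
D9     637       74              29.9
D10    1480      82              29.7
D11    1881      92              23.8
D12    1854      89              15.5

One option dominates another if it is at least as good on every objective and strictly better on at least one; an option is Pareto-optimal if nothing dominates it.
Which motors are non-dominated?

D4, D8, D9, D10, D11, D12

D1: dominated by D9 (mass 637≤1918, efficiency 74≥67, torque 29.9≥29.9).
D2: dominated by D8 (mass 601≤751, efficiency 81≥65, torque 10.4≥6.5).
D3: dominated by D10 (mass 1480≤1487, efficiency 82≥79, torque 29.7≥13.6).
D4: not dominated (best mass).
D5: dominated by D4 (mass 91≤1009, efficiency 92≥71, torque 6.1≥3.6).
D6: dominated by D2 (mass 751≤1760, efficiency 65≥60, torque 6.5≥4.0).
D7: dominated by D8 (mass 601≤631, efficiency 81≥52, torque 10.4≥9.6).
D8: not dominated.
D9: not dominated.
D10: not dominated.
D11: not dominated.
D12: not dominated.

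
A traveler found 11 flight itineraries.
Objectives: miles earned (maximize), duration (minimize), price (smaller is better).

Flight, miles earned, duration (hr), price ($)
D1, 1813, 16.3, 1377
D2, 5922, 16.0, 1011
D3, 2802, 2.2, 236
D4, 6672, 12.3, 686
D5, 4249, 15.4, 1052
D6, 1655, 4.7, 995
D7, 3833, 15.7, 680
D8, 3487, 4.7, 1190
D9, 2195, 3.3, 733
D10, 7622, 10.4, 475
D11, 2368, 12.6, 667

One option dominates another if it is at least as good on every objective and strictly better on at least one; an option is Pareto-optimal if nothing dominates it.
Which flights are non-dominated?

D3, D8, D10

D1: dominated by D2 (miles earned 5922≥1813, duration 16.0≤16.3, price 1011≤1377).
D2: dominated by D4 (miles earned 6672≥5922, duration 12.3≤16.0, price 686≤1011).
D3: not dominated (best duration).
D4: dominated by D10 (miles earned 7622≥6672, duration 10.4≤12.3, price 475≤686).
D5: dominated by D4 (miles earned 6672≥4249, duration 12.3≤15.4, price 686≤1052).
D6: dominated by D3 (miles earned 2802≥1655, duration 2.2≤4.7, price 236≤995).
D7: dominated by D10 (miles earned 7622≥3833, duration 10.4≤15.7, price 475≤680).
D8: not dominated.
D9: dominated by D3 (miles earned 2802≥2195, duration 2.2≤3.3, price 236≤733).
D10: not dominated (best miles earned).
D11: dominated by D3 (miles earned 2802≥2368, duration 2.2≤12.6, price 236≤667).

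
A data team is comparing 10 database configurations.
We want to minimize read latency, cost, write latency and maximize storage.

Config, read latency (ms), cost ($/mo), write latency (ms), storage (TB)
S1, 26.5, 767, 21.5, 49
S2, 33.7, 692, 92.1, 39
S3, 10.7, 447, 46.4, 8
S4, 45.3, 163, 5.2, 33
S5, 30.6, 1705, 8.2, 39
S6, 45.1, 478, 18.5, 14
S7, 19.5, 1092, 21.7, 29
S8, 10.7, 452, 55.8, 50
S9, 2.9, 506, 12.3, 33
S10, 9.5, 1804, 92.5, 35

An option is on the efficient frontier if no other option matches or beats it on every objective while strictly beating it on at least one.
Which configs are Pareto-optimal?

S1, S3, S4, S5, S6, S8, S9, S10

S1: not dominated.
S2: dominated by S8 (read latency 10.7≤33.7, cost 452≤692, write latency 55.8≤92.1, storage 50≥39).
S3: not dominated.
S4: not dominated (best cost).
S5: not dominated.
S6: not dominated.
S7: dominated by S9 (read latency 2.9≤19.5, cost 506≤1092, write latency 12.3≤21.7, storage 33≥29).
S8: not dominated (best storage).
S9: not dominated (best read latency).
S10: not dominated.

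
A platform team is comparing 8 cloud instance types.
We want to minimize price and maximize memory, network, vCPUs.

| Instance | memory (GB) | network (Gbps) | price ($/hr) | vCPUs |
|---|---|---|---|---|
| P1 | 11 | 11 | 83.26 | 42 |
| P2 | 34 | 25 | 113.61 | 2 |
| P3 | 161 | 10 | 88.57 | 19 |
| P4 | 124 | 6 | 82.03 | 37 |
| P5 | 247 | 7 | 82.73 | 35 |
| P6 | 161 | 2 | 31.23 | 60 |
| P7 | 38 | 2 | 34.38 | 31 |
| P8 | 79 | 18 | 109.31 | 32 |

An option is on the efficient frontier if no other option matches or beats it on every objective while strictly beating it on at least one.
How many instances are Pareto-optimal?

P1: not dominated.
P2: not dominated (best network).
P3: not dominated.
P4: not dominated.
P5: not dominated (best memory).
P6: not dominated (best price).
P7: dominated by P6 (memory 161≥38, network 2≥2, price 31.23≤34.38, vCPUs 60≥31).
P8: not dominated.
Pareto-optimal: P1, P2, P3, P4, P5, P6, P8 → 7.

7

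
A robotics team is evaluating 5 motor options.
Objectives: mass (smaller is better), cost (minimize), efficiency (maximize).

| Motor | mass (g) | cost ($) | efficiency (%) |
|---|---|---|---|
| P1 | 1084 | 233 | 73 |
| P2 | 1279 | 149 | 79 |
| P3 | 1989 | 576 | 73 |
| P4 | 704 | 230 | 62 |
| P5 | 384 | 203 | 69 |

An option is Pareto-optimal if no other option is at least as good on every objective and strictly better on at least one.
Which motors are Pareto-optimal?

P1: not dominated.
P2: not dominated (best cost).
P3: dominated by P1 (mass 1084≤1989, cost 233≤576, efficiency 73≥73).
P4: dominated by P5 (mass 384≤704, cost 203≤230, efficiency 69≥62).
P5: not dominated (best mass).

P1, P2, P5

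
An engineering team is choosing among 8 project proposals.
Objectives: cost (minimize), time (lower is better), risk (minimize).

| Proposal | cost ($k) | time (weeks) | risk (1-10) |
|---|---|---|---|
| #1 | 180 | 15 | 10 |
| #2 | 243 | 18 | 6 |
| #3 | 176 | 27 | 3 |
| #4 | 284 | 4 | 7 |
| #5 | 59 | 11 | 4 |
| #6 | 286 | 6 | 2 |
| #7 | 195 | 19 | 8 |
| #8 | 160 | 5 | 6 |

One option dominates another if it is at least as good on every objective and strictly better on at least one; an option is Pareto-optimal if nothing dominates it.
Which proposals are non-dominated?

#3, #4, #5, #6, #8

#1: dominated by #5 (cost 59≤180, time 11≤15, risk 4≤10).
#2: dominated by #5 (cost 59≤243, time 11≤18, risk 4≤6).
#3: not dominated.
#4: not dominated (best time).
#5: not dominated (best cost).
#6: not dominated (best risk).
#7: dominated by #5 (cost 59≤195, time 11≤19, risk 4≤8).
#8: not dominated.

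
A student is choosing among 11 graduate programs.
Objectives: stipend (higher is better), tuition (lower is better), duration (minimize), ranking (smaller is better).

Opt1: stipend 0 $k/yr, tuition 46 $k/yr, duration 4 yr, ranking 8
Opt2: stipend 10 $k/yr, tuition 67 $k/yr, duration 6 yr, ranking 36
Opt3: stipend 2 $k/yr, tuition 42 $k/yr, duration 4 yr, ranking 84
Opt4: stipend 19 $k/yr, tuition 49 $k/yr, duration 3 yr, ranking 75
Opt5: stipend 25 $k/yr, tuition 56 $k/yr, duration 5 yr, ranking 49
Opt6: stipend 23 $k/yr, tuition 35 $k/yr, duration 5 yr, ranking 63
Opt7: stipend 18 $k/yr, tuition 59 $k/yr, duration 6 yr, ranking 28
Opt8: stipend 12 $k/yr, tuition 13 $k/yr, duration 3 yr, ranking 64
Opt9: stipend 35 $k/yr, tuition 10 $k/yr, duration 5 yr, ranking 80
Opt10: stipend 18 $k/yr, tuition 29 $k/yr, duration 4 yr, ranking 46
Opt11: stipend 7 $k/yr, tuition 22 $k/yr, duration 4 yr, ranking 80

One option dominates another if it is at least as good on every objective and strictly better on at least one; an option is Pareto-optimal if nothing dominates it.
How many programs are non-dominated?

8

Opt1: not dominated (best ranking).
Opt2: dominated by Opt7 (stipend 18≥10, tuition 59≤67, duration 6≤6, ranking 28≤36).
Opt3: dominated by Opt8 (stipend 12≥2, tuition 13≤42, duration 3≤4, ranking 64≤84).
Opt4: not dominated.
Opt5: not dominated.
Opt6: not dominated.
Opt7: not dominated.
Opt8: not dominated.
Opt9: not dominated (best stipend).
Opt10: not dominated.
Opt11: dominated by Opt8 (stipend 12≥7, tuition 13≤22, duration 3≤4, ranking 64≤80).
Pareto-optimal: Opt1, Opt4, Opt5, Opt6, Opt7, Opt8, Opt9, Opt10 → 8.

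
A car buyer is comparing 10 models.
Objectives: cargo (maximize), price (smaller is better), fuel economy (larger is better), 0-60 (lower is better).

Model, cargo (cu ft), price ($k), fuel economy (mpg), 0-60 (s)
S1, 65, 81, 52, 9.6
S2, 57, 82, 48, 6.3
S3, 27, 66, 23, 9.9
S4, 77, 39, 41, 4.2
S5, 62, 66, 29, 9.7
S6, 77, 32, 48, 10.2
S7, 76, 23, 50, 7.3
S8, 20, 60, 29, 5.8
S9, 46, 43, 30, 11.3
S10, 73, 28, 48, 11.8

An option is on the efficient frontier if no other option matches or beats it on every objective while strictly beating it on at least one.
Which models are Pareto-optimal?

S1, S2, S4, S6, S7

S1: not dominated (best fuel economy).
S2: not dominated.
S3: dominated by S4 (cargo 77≥27, price 39≤66, fuel economy 41≥23, 0-60 4.2≤9.9).
S4: not dominated (best 0-60).
S5: dominated by S4 (cargo 77≥62, price 39≤66, fuel economy 41≥29, 0-60 4.2≤9.7).
S6: not dominated.
S7: not dominated (best price).
S8: dominated by S4 (cargo 77≥20, price 39≤60, fuel economy 41≥29, 0-60 4.2≤5.8).
S9: dominated by S4 (cargo 77≥46, price 39≤43, fuel economy 41≥30, 0-60 4.2≤11.3).
S10: dominated by S7 (cargo 76≥73, price 23≤28, fuel economy 50≥48, 0-60 7.3≤11.8).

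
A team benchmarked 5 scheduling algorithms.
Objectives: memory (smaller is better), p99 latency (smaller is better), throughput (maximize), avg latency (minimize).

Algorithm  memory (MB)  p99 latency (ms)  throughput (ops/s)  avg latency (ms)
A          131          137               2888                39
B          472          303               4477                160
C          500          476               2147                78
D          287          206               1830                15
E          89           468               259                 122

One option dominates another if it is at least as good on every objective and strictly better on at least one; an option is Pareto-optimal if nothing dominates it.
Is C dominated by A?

Yes

A vs C: memory 131≤500, p99 latency 137≤476, throughput 2888≥2147, avg latency 39≤78 — A is at least as good on every objective with at least one strict improvement.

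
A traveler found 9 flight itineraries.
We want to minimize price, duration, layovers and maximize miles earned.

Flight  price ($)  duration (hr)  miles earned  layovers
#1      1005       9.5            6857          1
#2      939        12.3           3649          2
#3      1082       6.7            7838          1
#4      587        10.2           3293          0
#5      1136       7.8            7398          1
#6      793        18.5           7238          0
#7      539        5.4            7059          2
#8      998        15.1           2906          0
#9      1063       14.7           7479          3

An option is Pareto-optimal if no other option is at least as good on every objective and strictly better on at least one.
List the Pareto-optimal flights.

#1, #3, #4, #6, #7, #9

#1: not dominated.
#2: dominated by #7 (price 539≤939, duration 5.4≤12.3, miles earned 7059≥3649, layovers 2≤2).
#3: not dominated (best miles earned).
#4: not dominated.
#5: dominated by #3 (price 1082≤1136, duration 6.7≤7.8, miles earned 7838≥7398, layovers 1≤1).
#6: not dominated.
#7: not dominated (best price).
#8: dominated by #4 (price 587≤998, duration 10.2≤15.1, miles earned 3293≥2906, layovers 0≤0).
#9: not dominated.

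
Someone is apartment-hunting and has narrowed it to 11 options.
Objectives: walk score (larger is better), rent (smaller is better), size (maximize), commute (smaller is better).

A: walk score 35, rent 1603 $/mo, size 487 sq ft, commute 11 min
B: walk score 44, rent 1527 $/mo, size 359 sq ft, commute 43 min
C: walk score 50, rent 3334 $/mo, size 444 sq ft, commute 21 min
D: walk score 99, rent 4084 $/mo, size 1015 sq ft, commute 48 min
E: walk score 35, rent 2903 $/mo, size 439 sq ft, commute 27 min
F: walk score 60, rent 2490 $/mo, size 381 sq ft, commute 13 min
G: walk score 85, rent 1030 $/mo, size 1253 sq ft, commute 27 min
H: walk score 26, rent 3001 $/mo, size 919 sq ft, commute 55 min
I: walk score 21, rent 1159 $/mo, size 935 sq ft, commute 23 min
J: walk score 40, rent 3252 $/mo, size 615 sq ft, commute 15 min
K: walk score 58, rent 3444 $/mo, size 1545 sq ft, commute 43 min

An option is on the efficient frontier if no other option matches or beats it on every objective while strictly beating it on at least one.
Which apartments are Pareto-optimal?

A: not dominated (best commute).
B: dominated by G (walk score 85≥44, rent 1030≤1527, size 1253≥359, commute 27≤43).
C: not dominated.
D: not dominated (best walk score).
E: dominated by A (walk score 35≥35, rent 1603≤2903, size 487≥439, commute 11≤27).
F: not dominated.
G: not dominated (best rent).
H: dominated by G (walk score 85≥26, rent 1030≤3001, size 1253≥919, commute 27≤55).
I: not dominated.
J: not dominated.
K: not dominated (best size).

A, C, D, F, G, I, J, K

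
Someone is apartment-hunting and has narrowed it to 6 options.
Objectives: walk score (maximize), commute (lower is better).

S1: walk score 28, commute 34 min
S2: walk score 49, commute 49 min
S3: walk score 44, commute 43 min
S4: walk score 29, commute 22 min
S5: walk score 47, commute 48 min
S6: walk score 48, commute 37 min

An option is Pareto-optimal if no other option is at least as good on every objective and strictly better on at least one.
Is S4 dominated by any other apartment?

S1: worse on walk score (28 vs 29).
S2: worse on commute (49 vs 22).
S3: worse on commute (43 vs 22).
S5: worse on commute (48 vs 22).
S6: worse on commute (37 vs 22).
No option is at least as good as S4 on every objective and strictly better on one.

No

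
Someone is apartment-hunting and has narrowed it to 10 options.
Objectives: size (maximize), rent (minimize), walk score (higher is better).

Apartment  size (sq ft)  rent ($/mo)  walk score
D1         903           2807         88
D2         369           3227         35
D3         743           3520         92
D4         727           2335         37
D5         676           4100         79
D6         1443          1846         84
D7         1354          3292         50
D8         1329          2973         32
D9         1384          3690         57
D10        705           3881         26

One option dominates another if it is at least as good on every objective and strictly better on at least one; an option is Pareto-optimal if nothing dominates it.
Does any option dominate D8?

Yes

D6 vs D8: size 1443≥1329, rent 1846≤2973, walk score 84≥32 — D6 is at least as good on every objective and strictly better on at least one, so D6 dominates D8.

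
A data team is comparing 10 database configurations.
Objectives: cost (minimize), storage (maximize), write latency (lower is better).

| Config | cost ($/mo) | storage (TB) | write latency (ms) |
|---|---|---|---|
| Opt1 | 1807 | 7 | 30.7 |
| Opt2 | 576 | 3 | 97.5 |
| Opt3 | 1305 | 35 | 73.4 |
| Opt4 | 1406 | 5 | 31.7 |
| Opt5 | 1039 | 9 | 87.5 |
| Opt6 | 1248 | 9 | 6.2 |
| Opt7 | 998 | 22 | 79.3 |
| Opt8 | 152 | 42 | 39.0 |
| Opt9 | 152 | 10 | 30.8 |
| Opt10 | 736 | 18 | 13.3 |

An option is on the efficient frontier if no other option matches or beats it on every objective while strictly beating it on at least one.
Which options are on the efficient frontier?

Opt6, Opt8, Opt9, Opt10

Opt1: dominated by Opt6 (cost 1248≤1807, storage 9≥7, write latency 6.2≤30.7).
Opt2: dominated by Opt8 (cost 152≤576, storage 42≥3, write latency 39.0≤97.5).
Opt3: dominated by Opt8 (cost 152≤1305, storage 42≥35, write latency 39.0≤73.4).
Opt4: dominated by Opt6 (cost 1248≤1406, storage 9≥5, write latency 6.2≤31.7).
Opt5: dominated by Opt7 (cost 998≤1039, storage 22≥9, write latency 79.3≤87.5).
Opt6: not dominated (best write latency).
Opt7: dominated by Opt8 (cost 152≤998, storage 42≥22, write latency 39.0≤79.3).
Opt8: not dominated (best storage).
Opt9: not dominated.
Opt10: not dominated.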